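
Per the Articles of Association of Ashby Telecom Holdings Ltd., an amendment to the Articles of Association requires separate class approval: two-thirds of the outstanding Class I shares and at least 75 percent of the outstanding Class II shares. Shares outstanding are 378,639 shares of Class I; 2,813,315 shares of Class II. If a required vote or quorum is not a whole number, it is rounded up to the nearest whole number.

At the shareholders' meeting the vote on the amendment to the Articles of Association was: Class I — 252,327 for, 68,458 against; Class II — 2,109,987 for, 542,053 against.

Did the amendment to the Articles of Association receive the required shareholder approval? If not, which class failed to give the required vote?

Not approved — the Class I shares did not give the required vote.

Class I: 2/3 of 378639 = 252426; 252,426 required, 252,327 in favor — not approved.
Class II: 3/4 of 2813315 = 2109986.25, rounded up to 2109987; 2,109,987 required, 2,109,987 in favor — approved.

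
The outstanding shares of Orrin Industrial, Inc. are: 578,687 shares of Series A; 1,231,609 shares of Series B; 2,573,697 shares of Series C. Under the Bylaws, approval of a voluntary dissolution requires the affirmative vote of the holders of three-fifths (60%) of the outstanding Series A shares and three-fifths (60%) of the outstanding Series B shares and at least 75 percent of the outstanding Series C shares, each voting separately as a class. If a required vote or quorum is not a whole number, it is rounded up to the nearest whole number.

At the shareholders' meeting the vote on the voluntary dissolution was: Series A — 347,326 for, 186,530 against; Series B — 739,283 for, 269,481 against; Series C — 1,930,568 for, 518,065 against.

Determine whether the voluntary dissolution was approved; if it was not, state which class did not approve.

Series A: 3/5 of 578687 = 347212.20, rounded up to 347213; 347,213 required, 347,326 in favor — approved.
Series B: 3/5 of 1231609 = 738965.40, rounded up to 738966; 738,966 required, 739,283 in favor — approved.
Series C: 3/4 of 2573697 = 1930272.75, rounded up to 1930273; 1,930,273 required, 1,930,568 in favor — approved.

Approved — every class gave the required vote.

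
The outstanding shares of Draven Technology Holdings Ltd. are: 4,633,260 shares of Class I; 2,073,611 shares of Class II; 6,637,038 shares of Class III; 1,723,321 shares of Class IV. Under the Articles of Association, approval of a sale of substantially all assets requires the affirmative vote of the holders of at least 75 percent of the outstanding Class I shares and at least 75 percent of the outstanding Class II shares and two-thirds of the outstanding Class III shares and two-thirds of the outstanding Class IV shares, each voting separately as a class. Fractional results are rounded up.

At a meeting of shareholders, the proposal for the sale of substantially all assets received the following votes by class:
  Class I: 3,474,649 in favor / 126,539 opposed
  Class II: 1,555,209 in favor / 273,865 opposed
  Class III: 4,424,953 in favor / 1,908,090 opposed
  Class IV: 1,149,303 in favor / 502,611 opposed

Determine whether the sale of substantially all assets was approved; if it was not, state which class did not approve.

Class I: 3/4 of 4633260 = 3474945; 3,474,945 required, 3,474,649 in favor — not approved.
Class II: 3/4 of 2073611 = 1555208.25, rounded up to 1555209; 1,555,209 required, 1,555,209 in favor — approved.
Class III: 2/3 of 6637038 = 4424692; 4,424,692 required, 4,424,953 in favor — approved.
Class IV: 2/3 of 1723321 = 1148880.67, rounded up to 1148881; 1,148,881 required, 1,149,303 in favor — approved.

Not approved — the Class I shares did not give the required vote.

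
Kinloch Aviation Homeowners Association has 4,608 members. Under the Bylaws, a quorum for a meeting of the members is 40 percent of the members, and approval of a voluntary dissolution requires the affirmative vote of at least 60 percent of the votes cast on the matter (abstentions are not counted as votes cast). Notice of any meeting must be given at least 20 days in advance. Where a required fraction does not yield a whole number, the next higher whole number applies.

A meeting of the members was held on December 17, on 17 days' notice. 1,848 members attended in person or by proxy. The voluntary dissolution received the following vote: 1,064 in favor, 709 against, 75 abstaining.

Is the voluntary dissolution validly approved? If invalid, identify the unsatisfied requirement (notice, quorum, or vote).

Notice: 17 days given; 20 required. Not satisfied.
Quorum: 40% of 4,608 = 1,843.20, rounded up to 1,844; 1,848 present. Satisfied.
Vote: requires three-fifths of the votes cast (1,848 − 75 abstaining = 1,773); 3/5 of 1773 = 1063.80, rounded up to 1064, so 1,064 needed; 1,064 in favor. Satisfied.

Invalid — notice requirement not satisfied.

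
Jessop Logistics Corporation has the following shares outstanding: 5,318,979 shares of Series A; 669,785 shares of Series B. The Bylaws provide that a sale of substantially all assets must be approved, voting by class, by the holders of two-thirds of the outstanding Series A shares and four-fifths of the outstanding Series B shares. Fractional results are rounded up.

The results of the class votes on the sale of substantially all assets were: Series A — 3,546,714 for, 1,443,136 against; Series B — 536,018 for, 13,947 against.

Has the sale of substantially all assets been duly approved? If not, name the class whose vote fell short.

Series A: 2/3 of 5318979 = 3545986; 3,545,986 required, 3,546,714 in favor — approved.
Series B: 4/5 of 669785 = 535828; 535,828 required, 536,018 in favor — approved.

Approved — every class gave the required vote.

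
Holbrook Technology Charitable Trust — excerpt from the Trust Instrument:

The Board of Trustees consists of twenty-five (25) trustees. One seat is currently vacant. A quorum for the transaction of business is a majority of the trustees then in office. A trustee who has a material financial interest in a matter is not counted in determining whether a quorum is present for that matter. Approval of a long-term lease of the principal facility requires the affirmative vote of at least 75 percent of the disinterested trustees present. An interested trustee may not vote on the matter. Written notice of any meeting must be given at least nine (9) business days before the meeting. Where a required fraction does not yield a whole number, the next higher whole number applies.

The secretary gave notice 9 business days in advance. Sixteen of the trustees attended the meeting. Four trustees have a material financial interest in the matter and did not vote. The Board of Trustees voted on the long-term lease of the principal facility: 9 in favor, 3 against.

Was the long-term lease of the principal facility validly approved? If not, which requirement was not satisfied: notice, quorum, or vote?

Notice: 9 business days given; 9 required (9 ≥ 9). Satisfied.
Quorum: 16 present, but the 4 interested trustees do not count, leaving 12. Quorum is 13. Not satisfied.
Vote: the long-term lease of the principal facility requires three-fourths of the disinterested trustees present (16 − 4 = 12). 3/4 of 12 = 9, so 9 affirmative votes are needed; 9 voted in favor. Satisfied. (Moot — without a quorum no business can be validly transacted.)

Invalid — quorum requirement not satisfied.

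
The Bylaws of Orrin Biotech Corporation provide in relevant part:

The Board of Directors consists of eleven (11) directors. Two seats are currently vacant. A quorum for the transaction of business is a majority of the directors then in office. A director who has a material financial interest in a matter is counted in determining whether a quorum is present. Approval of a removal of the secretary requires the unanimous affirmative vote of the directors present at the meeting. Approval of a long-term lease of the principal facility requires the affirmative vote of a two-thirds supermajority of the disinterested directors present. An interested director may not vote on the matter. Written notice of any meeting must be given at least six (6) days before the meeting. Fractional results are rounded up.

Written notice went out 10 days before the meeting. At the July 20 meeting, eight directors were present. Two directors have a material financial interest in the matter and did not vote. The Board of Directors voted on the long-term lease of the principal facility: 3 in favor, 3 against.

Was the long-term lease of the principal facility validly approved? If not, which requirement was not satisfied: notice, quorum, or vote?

Notice: 10 days given; 6 required (10 ≥ 6). Satisfied.
Quorum: 8 present (interested directors count toward quorum); quorum is 5. Satisfied.
Vote: the long-term lease of the principal facility requires two-thirds of the disinterested directors present (8 − 2 = 6). 2/3 of 6 = 4, so 4 affirmative votes are needed; 3 voted in favor. Not satisfied.

Invalid — vote requirement not satisfied.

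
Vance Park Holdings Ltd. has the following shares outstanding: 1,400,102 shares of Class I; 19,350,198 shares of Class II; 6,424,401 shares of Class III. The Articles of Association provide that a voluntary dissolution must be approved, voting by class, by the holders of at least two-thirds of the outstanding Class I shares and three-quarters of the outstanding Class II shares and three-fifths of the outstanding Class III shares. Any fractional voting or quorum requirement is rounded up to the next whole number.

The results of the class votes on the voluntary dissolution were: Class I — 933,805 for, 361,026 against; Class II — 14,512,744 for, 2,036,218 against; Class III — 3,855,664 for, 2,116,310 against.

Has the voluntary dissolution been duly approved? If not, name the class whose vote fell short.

Class I: 2/3 of 1400102 = 933401.33, rounded up to 933402; 933,402 required, 933,805 in favor — approved.
Class II: 3/4 of 19350198 = 14512648.50, rounded up to 14512649; 14,512,649 required, 14,512,744 in favor — approved.
Class III: 3/5 of 6424401 = 3854640.60, rounded up to 3854641; 3,854,641 required, 3,855,664 in favor — approved.

Approved — every class gave the required vote.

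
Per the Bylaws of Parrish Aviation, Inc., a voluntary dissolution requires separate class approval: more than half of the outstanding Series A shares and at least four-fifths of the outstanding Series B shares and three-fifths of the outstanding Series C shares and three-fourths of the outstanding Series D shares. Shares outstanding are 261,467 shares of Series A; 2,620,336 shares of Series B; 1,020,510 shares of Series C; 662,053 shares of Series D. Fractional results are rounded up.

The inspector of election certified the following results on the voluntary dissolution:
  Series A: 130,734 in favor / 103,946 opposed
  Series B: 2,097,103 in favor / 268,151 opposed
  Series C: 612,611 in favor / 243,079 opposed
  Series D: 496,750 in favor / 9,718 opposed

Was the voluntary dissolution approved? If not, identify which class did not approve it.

Series A: a majority of 261467 is 130734; 130,734 required, 130,734 in favor — approved.
Series B: 4/5 of 2620336 = 2096268.80, rounded up to 2096269; 2,096,269 required, 2,097,103 in favor — approved.
Series C: 3/5 of 1020510 = 612306; 612,306 required, 612,611 in favor — approved.
Series D: 3/4 of 662053 = 496539.75, rounded up to 496540; 496,540 required, 496,750 in favor — approved.

Approved — every class gave the required vote.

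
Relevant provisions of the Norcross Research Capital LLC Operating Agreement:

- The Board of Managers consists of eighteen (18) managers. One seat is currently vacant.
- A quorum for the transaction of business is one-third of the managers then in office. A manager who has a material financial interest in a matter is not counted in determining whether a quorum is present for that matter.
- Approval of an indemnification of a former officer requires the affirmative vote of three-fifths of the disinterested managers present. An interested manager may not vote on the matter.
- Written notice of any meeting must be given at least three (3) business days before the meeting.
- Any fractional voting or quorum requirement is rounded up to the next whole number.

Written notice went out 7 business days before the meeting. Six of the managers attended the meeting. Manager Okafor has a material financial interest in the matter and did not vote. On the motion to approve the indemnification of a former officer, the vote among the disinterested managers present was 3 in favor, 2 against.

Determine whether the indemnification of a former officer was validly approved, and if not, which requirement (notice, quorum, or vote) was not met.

Invalid — quorum requirement not satisfied.

Notice: 7 business days given; 3 required (7 ≥ 3). Satisfied.
Quorum: 6 present, but the 1 interested manager does not count, leaving 5. Quorum is 6. Not satisfied.
Vote: the indemnification of a former officer requires three-fifths of the disinterested managers present (6 − 1 = 5). 3/5 of 5 = 3, so 3 affirmative votes are needed; 3 voted in favor. Satisfied. (Moot — without a quorum no business can be validly transacted.)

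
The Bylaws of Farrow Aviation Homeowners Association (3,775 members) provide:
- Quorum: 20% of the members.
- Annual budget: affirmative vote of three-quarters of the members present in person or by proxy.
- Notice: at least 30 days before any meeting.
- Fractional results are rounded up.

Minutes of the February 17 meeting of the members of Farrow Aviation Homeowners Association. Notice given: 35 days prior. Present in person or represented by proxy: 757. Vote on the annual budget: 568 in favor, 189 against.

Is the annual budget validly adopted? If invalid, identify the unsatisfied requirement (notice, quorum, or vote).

Notice: 35 days given; 30 required. Satisfied.
Quorum: 20% of 3,775 = 755; 757 present. Satisfied.
Vote: requires three-fourths of those present (757); 3/4 of 757 = 567.75, rounded up to 568, so 568 needed; 568 in favor. Satisfied.

Valid — all requirements satisfied.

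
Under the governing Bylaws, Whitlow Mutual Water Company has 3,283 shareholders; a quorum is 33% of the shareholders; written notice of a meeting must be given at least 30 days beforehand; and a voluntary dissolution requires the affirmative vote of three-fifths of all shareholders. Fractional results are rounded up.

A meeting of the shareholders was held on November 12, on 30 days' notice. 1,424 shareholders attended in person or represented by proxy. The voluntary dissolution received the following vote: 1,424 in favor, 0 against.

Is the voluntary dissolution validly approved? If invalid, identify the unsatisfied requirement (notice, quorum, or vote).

Notice: 30 days given; 30 required. Satisfied.
Quorum: 33% of 3,283 = 1,083.39, rounded up to 1,084; 1,424 present. Satisfied.
Vote: requires three-fifths of all shareholders (3,283); 3/5 of 3283 = 1969.80, rounded up to 1970, so 1,970 needed; 1,424 in favor. Not satisfied.

Invalid — vote requirement not satisfied.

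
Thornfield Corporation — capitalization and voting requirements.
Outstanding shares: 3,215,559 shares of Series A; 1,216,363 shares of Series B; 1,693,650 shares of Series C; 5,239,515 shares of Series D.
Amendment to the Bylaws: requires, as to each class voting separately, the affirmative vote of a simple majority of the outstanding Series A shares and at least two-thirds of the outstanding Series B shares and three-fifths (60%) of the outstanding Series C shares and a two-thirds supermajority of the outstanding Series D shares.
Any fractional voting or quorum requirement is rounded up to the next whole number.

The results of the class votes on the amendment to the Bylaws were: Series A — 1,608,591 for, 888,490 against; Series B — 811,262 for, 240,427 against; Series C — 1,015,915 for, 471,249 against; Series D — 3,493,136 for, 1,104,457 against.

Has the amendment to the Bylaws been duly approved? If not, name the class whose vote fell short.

Series A: a majority of 3215559 is 1607780; 1,607,780 required, 1,608,591 in favor — approved.
Series B: 2/3 of 1216363 = 810908.67, rounded up to 810909; 810,909 required, 811,262 in favor — approved.
Series C: 3/5 of 1693650 = 1016190; 1,016,190 required, 1,015,915 in favor — not approved.
Series D: 2/3 of 5239515 = 3493010; 3,493,010 required, 3,493,136 in favor — approved.

Not approved — the Series C shares did not give the required vote.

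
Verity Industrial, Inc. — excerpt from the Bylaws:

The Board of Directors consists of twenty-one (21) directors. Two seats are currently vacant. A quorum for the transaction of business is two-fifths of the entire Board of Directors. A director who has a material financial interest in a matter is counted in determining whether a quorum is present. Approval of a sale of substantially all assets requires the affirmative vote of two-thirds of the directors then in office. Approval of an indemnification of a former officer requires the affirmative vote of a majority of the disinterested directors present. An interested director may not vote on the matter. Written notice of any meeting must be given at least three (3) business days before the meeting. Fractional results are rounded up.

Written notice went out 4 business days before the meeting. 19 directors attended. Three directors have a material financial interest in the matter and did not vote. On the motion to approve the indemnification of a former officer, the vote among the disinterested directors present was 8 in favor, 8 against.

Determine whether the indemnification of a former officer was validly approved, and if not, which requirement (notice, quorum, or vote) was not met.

Invalid — vote requirement not satisfied.

Notice: 4 business days given; 3 required (4 ≥ 3). Satisfied.
Quorum: 19 present (interested directors count toward quorum); quorum is 9. Satisfied.
Vote: the indemnification of a former officer requires a majority of the disinterested directors present (19 − 3 = 16). A majority of 16 is 9, so 9 affirmative votes are needed; 8 voted in favor. Not satisfied.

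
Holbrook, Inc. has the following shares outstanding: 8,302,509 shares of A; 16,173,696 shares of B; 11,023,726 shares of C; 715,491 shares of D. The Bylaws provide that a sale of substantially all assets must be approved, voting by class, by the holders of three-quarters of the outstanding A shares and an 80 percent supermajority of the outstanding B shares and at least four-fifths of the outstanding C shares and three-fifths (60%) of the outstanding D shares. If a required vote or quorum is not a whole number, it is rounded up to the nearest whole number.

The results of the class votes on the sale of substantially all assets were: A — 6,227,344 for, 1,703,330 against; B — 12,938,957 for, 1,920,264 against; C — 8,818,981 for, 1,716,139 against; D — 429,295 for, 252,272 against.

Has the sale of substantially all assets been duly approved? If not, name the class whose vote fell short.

A: 3/4 of 8302509 = 6226881.75, rounded up to 6226882; 6,226,882 required, 6,227,344 in favor — approved.
B: 4/5 of 16173696 = 12938956.80, rounded up to 12938957; 12,938,957 required, 12,938,957 in favor — approved.
C: 4/5 of 11023726 = 8818980.80, rounded up to 8818981; 8,818,981 required, 8,818,981 in favor — approved.
D: 3/5 of 715491 = 429294.60, rounded up to 429295; 429,295 required, 429,295 in favor — approved.

Approved — every class gave the required vote.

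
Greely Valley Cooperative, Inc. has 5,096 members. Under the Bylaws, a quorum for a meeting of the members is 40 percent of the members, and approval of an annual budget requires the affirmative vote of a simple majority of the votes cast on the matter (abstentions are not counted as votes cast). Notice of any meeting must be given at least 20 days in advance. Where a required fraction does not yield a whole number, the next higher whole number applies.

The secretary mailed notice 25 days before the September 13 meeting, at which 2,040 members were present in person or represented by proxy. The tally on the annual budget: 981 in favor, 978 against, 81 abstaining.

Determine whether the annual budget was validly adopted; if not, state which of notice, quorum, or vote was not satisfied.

Valid — all requirements satisfied.

Notice: 25 days given; 20 required. Satisfied.
Quorum: 40% of 5,096 = 2,038.40, rounded up to 2,039; 2,040 present. Satisfied.
Vote: requires a majority of the votes cast (2,040 − 81 abstaining = 1,959); a majority of 1959 is 980, so 980 needed; 981 in favor. Satisfied.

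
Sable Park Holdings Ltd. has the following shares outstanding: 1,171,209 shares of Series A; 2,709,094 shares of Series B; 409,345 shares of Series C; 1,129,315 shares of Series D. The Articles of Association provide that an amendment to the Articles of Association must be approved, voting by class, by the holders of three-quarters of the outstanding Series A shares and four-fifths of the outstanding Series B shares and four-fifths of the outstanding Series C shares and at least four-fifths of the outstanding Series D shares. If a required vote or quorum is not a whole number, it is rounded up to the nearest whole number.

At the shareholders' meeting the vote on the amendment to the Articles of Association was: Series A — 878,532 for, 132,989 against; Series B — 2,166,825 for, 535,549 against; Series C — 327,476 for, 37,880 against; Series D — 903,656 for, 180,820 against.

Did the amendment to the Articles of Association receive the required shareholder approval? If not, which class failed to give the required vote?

Not approved — the Series B shares did not give the required vote.

Series A: 3/4 of 1171209 = 878406.75, rounded up to 878407; 878,407 required, 878,532 in favor — approved.
Series B: 4/5 of 2709094 = 2167275.20, rounded up to 2167276; 2,167,276 required, 2,166,825 in favor — not approved.
Series C: 4/5 of 409345 = 327476; 327,476 required, 327,476 in favor — approved.
Series D: 4/5 of 1129315 = 903452; 903,452 required, 903,656 in favor — approved.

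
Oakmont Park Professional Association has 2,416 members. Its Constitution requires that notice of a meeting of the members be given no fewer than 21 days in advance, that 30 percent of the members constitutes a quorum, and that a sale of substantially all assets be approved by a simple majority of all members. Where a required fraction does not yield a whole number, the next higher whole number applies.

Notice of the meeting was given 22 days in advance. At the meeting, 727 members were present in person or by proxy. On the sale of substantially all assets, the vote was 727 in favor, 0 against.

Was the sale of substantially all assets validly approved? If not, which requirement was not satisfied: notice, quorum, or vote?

Notice: 22 days given; 21 required. Satisfied.
Quorum: 30% of 2,416 = 724.80, rounded up to 725; 727 present. Satisfied.
Vote: requires a majority of all members (2,416); a majority of 2416 is 1209, so 1,209 needed; 727 in favor. Not satisfied.

Invalid — vote requirement not satisfied.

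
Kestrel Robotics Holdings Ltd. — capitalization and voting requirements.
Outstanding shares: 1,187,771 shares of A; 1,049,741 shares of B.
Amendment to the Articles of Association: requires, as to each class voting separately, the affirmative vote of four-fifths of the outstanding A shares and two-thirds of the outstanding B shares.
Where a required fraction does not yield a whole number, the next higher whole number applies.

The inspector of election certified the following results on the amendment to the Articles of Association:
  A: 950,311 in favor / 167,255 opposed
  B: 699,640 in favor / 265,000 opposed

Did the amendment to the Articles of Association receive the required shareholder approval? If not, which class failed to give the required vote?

A: 4/5 of 1187771 = 950216.80, rounded up to 950217; 950,217 required, 950,311 in favor — approved.
B: 2/3 of 1049741 = 699827.33, rounded up to 699828; 699,828 required, 699,640 in favor — not approved.

Not approved — the B shares did not give the required vote.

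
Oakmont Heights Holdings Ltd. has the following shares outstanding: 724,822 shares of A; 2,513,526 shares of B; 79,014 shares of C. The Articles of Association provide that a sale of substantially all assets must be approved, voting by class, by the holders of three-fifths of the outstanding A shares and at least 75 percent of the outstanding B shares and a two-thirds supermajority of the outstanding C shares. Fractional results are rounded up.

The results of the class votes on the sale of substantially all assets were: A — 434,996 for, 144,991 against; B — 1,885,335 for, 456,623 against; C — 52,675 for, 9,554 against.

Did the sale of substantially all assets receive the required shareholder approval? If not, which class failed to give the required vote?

Not approved — the C shares did not give the required vote.

A: 3/5 of 724822 = 434893.20, rounded up to 434894; 434,894 required, 434,996 in favor — approved.
B: 3/4 of 2513526 = 1885144.50, rounded up to 1885145; 1,885,145 required, 1,885,335 in favor — approved.
C: 2/3 of 79014 = 52676; 52,676 required, 52,675 in favor — not approved.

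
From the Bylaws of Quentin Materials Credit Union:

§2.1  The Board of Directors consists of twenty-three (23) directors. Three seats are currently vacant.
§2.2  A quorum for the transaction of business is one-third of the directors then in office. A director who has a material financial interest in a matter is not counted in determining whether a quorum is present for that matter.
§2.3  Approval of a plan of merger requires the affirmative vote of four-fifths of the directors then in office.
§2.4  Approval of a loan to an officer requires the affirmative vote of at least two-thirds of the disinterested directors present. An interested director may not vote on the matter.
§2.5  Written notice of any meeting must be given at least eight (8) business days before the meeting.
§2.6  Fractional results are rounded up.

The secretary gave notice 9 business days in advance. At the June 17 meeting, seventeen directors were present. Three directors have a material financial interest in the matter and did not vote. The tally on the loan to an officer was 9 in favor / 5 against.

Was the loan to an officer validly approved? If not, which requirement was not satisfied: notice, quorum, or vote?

Invalid — vote requirement not satisfied.

Notice: 9 business days given; 8 required (9 ≥ 8). Satisfied.
Quorum: 17 present, but the 3 interested directors do not count, leaving 14. Quorum is 7. Satisfied.
Vote: the loan to an officer requires two-thirds of the disinterested directors present (17 − 3 = 14). 2/3 of 14 = 9.33, rounded up to 10, so 10 affirmative votes are needed; 9 voted in favor. Not satisfied.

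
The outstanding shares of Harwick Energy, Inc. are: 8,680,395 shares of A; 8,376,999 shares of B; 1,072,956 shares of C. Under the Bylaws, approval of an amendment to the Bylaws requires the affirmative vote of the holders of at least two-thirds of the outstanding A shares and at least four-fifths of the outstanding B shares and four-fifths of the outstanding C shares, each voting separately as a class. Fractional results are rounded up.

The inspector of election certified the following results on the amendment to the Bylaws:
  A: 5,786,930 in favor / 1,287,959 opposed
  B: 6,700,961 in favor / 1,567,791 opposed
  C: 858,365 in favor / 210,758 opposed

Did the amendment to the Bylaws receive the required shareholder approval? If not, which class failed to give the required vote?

A: 2/3 of 8680395 = 5786930; 5,786,930 required, 5,786,930 in favor — approved.
B: 4/5 of 8376999 = 6701599.20, rounded up to 6701600; 6,701,600 required, 6,700,961 in favor — not approved.
C: 4/5 of 1072956 = 858364.80, rounded up to 858365; 858,365 required, 858,365 in favor — approved.

Not approved — the B shares did not give the required vote.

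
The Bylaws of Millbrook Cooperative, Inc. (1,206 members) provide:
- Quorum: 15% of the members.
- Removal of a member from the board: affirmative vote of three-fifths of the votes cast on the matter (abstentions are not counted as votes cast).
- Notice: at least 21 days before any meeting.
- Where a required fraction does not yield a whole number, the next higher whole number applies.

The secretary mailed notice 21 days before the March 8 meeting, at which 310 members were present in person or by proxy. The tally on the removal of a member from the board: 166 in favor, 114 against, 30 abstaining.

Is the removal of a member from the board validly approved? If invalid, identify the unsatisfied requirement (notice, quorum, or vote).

Invalid — vote requirement not satisfied.

Notice: 21 days given; 21 required. Satisfied.
Quorum: 15% of 1,206 = 180.90, rounded up to 181; 310 present. Satisfied.
Vote: requires three-fifths of the votes cast (310 − 30 abstaining = 280); 3/5 of 280 = 168, so 168 needed; 166 in favor. Not satisfied.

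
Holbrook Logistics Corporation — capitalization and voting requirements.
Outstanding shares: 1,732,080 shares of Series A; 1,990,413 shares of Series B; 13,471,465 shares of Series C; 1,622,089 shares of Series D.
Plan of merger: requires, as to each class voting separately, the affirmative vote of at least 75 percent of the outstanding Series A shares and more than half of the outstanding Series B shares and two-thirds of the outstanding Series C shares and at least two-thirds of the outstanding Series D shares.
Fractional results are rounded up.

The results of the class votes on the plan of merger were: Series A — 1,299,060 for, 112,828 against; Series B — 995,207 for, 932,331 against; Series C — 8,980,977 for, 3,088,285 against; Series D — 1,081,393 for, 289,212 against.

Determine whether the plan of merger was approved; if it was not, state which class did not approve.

Series A: 3/4 of 1732080 = 1299060; 1,299,060 required, 1,299,060 in favor — approved.
Series B: a majority of 1990413 is 995207; 995,207 required, 995,207 in favor — approved.
Series C: 2/3 of 13471465 = 8980976.67, rounded up to 8980977; 8,980,977 required, 8,980,977 in favor — approved.
Series D: 2/3 of 1622089 = 1081392.67, rounded up to 1081393; 1,081,393 required, 1,081,393 in favor — approved.

Approved — every class gave the required vote.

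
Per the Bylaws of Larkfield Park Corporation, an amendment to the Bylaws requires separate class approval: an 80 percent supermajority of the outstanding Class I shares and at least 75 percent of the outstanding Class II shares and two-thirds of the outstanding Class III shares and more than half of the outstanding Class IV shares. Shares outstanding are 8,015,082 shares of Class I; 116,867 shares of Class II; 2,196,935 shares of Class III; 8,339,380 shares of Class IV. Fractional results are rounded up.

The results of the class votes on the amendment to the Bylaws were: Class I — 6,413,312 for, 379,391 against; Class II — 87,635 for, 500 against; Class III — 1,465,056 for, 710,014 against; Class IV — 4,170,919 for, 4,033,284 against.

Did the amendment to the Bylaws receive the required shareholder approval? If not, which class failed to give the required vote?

Not approved — the Class II shares did not give the required vote.

Class I: 4/5 of 8015082 = 6412065.60, rounded up to 6412066; 6,412,066 required, 6,413,312 in favor — approved.
Class II: 3/4 of 116867 = 87650.25, rounded up to 87651; 87,651 required, 87,635 in favor — not approved.
Class III: 2/3 of 2196935 = 1464623.33, rounded up to 1464624; 1,464,624 required, 1,465,056 in favor — approved.
Class IV: a majority of 8339380 is 4169691; 4,169,691 required, 4,170,919 in favor — approved.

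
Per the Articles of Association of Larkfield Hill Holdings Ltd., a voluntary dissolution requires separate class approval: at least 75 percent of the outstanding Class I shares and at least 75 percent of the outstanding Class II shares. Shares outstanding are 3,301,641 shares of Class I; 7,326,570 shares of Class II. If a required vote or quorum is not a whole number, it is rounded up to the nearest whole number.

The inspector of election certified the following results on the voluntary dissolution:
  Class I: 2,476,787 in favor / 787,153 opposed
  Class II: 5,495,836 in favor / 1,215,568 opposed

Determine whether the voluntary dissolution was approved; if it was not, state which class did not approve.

Class I: 3/4 of 3301641 = 2476230.75, rounded up to 2476231; 2,476,231 required, 2,476,787 in favor — approved.
Class II: 3/4 of 7326570 = 5494927.50, rounded up to 5494928; 5,494,928 required, 5,495,836 in favor — approved.

Approved — every class gave the required vote.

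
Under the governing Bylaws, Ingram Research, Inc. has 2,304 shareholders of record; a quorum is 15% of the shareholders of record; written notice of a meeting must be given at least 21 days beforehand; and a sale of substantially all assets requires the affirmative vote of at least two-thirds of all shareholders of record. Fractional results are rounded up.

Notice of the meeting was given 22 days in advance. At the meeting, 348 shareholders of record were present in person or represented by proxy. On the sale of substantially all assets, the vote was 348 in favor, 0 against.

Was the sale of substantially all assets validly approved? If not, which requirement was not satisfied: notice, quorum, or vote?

Invalid — vote requirement not satisfied.

Notice: 22 days given; 21 required. Satisfied.
Quorum: 15% of 2,304 = 345.60, rounded up to 346; 348 present. Satisfied.
Vote: requires two-thirds of all shareholders of record (2,304); 2/3 of 2304 = 1536, so 1,536 needed; 348 in favor. Not satisfied.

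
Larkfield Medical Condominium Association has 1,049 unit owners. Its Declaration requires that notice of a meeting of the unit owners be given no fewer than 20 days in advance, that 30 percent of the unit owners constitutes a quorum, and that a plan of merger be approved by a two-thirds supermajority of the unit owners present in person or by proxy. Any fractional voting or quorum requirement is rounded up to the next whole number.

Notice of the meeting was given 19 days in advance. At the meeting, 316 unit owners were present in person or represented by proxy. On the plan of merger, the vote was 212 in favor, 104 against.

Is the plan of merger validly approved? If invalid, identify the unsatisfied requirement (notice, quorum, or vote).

Notice: 19 days given; 20 required. Not satisfied.
Quorum: 30% of 1,049 = 314.70, rounded up to 315; 316 present. Satisfied.
Vote: requires two-thirds of those present (316); 2/3 of 316 = 210.67, rounded up to 211, so 211 needed; 212 in favor. Satisfied.

Invalid — notice requirement not satisfied.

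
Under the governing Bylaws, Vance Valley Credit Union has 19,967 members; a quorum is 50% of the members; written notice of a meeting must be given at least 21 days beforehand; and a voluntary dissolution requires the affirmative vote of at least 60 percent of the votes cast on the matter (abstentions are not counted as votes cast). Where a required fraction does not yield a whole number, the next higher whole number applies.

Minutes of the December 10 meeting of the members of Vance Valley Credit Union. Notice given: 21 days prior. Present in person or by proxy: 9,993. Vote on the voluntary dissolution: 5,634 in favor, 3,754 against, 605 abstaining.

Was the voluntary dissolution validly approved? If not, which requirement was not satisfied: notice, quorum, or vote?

Notice: 21 days given; 21 required. Satisfied.
Quorum: 50% of 19,967 = 9,983.50, rounded up to 9,984; 9,993 present. Satisfied.
Vote: requires three-fifths of the votes cast (9,993 − 605 abstaining = 9,388); 3/5 of 9388 = 5632.80, rounded up to 5633, so 5,633 needed; 5,634 in favor. Satisfied.

Valid — all requirements satisfied.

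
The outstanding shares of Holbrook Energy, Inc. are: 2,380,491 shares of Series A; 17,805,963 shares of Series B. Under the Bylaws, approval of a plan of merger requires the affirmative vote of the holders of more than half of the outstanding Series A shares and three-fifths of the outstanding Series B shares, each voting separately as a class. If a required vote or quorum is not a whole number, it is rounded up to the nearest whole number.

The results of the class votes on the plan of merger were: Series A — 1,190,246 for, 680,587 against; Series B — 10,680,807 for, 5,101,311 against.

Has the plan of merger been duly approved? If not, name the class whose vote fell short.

Not approved — the Series B shares did not give the required vote.

Series A: a majority of 2380491 is 1190246; 1,190,246 required, 1,190,246 in favor — approved.
Series B: 3/5 of 17805963 = 10683577.80, rounded up to 10683578; 10,683,578 required, 10,680,807 in favor — not approved.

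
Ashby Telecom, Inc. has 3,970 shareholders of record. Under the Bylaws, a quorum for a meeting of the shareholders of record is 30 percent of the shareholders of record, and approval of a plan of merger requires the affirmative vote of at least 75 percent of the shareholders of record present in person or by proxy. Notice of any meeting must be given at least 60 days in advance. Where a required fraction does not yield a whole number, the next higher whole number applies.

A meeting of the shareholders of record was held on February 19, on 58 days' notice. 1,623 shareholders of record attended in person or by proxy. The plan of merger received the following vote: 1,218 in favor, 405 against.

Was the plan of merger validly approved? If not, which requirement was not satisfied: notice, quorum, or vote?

Notice: 58 days given; 60 required. Not satisfied.
Quorum: 30% of 3,970 = 1,191; 1,623 present. Satisfied.
Vote: requires three-fourths of those present (1,623); 3/4 of 1623 = 1217.25, rounded up to 1218, so 1,218 needed; 1,218 in favor. Satisfied.

Invalid — notice requirement not satisfied.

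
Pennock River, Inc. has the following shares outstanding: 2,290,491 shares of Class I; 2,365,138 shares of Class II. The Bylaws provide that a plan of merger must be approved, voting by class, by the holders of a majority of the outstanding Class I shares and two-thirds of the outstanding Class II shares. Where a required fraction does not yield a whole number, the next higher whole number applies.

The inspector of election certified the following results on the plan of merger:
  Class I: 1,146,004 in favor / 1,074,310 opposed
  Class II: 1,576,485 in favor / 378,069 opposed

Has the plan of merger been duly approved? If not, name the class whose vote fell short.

Class I: a majority of 2290491 is 1145246; 1,145,246 required, 1,146,004 in favor — approved.
Class II: 2/3 of 2365138 = 1576758.67, rounded up to 1576759; 1,576,759 required, 1,576,485 in favor — not approved.

Not approved — the Class II shares did not give the required vote.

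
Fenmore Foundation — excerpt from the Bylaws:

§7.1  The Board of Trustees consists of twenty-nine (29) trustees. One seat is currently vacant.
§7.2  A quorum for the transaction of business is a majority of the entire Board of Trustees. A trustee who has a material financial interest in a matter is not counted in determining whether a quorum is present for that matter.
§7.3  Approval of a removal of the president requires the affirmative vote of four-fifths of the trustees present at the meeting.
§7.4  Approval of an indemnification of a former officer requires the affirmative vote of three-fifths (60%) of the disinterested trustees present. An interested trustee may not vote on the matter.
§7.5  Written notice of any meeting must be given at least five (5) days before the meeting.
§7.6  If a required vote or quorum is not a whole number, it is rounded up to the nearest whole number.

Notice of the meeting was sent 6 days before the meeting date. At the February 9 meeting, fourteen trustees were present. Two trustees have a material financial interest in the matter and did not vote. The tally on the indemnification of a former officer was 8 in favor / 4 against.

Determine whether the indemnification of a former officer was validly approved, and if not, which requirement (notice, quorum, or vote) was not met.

Invalid — quorum requirement not satisfied.

Notice: 6 days given; 5 required (6 ≥ 5). Satisfied.
Quorum: 14 present, but the 2 interested trustees do not count, leaving 12. Quorum is 15. Not satisfied.
Vote: the indemnification of a former officer requires three-fifths of the disinterested trustees present (14 − 2 = 12). 3/5 of 12 = 7.20, rounded up to 8, so 8 affirmative votes are needed; 8 voted in favor. Satisfied. (Moot — without a quorum no business can be validly transacted.)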